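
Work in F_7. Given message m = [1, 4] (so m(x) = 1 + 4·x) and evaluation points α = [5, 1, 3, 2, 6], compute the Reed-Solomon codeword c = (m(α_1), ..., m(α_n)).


c = [0, 5, 6, 2, 4]

Message polynomial: m(x) = 1 + 4·x (mod 7).
For each evaluation point α_i, compute m(α_i) mod 7:
  α_1 = 5: Horner steps 4 → 0, so m(5) = 0.
  α_2 = 1: Horner steps 4 → 5, so m(1) = 5.
  α_3 = 3: Horner steps 4 → 6, so m(3) = 6.
  α_4 = 2: Horner steps 4 → 2, so m(2) = 2.
  α_5 = 6: Horner steps 4 → 4, so m(6) = 4.
Codeword c = [0, 5, 6, 2, 4] ∈ F_7^5.


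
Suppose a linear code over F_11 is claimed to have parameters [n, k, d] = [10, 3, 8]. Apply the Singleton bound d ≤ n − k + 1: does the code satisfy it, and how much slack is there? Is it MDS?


Singleton RHS = n − k + 1 = 8, slack = 0, bound satisfied, MDS.

Singleton bound: d ≤ n − k + 1.
Here n = 10, k = 3, so n − k + 1 = 8.
Given d = 8, check d ≤ 8: YES.
Slack = (n − k + 1) − d = 0.
The code is MDS (slack = 0).
Description: the claimed parameters are [10, 3, 8]_11; such a code would be MDS (meets Singleton bound).


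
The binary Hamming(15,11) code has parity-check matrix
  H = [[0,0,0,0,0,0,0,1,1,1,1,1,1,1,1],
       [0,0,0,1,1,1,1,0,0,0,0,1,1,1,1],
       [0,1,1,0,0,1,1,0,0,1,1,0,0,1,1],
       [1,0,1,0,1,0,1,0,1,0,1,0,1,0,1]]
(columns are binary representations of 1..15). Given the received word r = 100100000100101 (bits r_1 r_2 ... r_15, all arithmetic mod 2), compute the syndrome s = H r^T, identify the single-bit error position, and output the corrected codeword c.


s = (1, 1, 0, 1)^T, error position = 13, corrected codeword c = 100100000100001

Compute s = H r^T mod 2 one row at a time:
  s_1 = 0 + 0 + 1 + 0 + 0 + 1 + 0 + 1 = 3 ≡ 1 (mod 2).
  s_2 = 1 + 0 + 0 + 0 + 0 + 1 + 0 + 1 = 3 ≡ 1 (mod 2).
  s_3 = 0 + 0 + 0 + 0 + 1 + 0 + 0 + 1 = 2 ≡ 0 (mod 2).
  s_4 = 1 + 0 + 0 + 0 + 0 + 0 + 1 + 1 = 3 ≡ 1 (mod 2).
s = (1, 1, 0, 1)^T — this equals column 13 of H (binary 1101), so error is at position 13.
Correct: flip bit 13 of r = 100100000100101 to get c = 100100000100001.


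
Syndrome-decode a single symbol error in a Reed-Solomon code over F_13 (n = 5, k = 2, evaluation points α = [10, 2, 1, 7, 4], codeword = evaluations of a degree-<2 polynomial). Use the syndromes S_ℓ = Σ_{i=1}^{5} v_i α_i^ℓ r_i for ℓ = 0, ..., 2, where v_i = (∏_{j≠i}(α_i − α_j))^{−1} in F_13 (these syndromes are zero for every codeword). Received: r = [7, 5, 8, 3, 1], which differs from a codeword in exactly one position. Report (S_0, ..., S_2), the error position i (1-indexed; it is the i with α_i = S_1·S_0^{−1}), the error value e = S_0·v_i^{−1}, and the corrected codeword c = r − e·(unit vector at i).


S = (7, 2, 8), error at position 5, error magnitude e = 2, c = [7, 5, 8, 3, 12].

Step 1: column multipliers v_i = (∏_{j≠i}(α_i − α_j))^{−1} mod 13.
  i = 1 (α = 10): (10−2)(10−1)(10−7)(10−4) = 8·9·3·6 = 1296 ≡ 9, so v_1 = 9^{−1} = 3 (mod 13).
  i = 2 (α = 2): (2−10)(2−1)(2−7)(2−4) = (−8)·1·(−5)·(−2) = −80 ≡ 11, so v_2 = 11^{−1} = 6 (mod 13).
  i = 3 (α = 1): (1−10)(1−2)(1−7)(1−4) = (−9)·(−1)·(−6)·(−3) = 162 ≡ 6, so v_3 = 6^{−1} = 11 (mod 13).
  i = 4 (α = 7): (7−10)(7−2)(7−1)(7−4) = (−3)·5·6·3 = −270 ≡ 3, so v_4 = 3^{−1} = 9 (mod 13).
  i = 5 (α = 4): (4−10)(4−2)(4−1)(4−7) = (−6)·2·3·(−3) = 108 ≡ 4, so v_5 = 4^{−1} = 10 (mod 13).
  v = [3, 6, 11, 9, 10].
Step 2: syndromes of r = [7, 5, 8, 3, 1] (all sums mod 13).
  S_0 = Σ v_i r_i = 3·7 + 6·5 + 11·8 + 9·3 + 10·1 = 176 ≡ 7.
  S_1 = Σ v_i α_i r_i = 3·10·7 + 6·2·5 + 11·1·8 + 9·7·3 + 10·4·1 = 587 ≡ 2.
  α_i^2 mod 13 = [9, 4, 1, 10, 3].
  S_2 = Σ v_i α_i^2 r_i = 3·9·7 + 6·4·5 + 11·1·8 + 9·10·3 + 10·3·1 = 697 ≡ 8.
  S = (7, 2, 8) ≠ 0, so r is not a codeword (an error is present).
Step 3: locate the error. For a single error e at position i, S_ℓ = v_i·e·α_i^ℓ, so α_err = S_1/S_0.
  S_0^{−1} = 7^{−1} = 2 (mod 13), so α_err = 2·2 = 4 ≡ 4 = α_5. Error position i = 5.
  Consistency check: S_2/S_1 = 8·7 = 56 ≡ 4 = α_err ✓ (single-error assumption holds).
Step 4: error magnitude e = S_0/v_5 = S_0·∏_{j≠5}(α_5 − α_j) = 7·4 = 28 ≡ 2 (mod 13).
Step 5: correct position 5: c_5 = r_5 − e = 1 − 2 ≡ 12 (mod 13). Hence c = [7, 5, 8, 3, 12].
  Check: interpolating c through the α_i gives m(x) = 11 + 10·x (degree < 2) with m(α_i) = c_i for every i, so c is indeed a codeword.


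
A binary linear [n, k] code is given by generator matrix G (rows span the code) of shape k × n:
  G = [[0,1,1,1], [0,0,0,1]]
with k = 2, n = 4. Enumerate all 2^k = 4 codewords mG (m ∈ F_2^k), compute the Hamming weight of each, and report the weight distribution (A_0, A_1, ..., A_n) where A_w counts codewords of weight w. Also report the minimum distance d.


Weight distribution: A_0 = 1, A_1 = 1, A_2 = 1, A_3 = 1. Minimum distance d = 1.

Enumerate all 2^2 = 4 messages m ∈ F_2^2.
For each, compute codeword c = mG in F_2^4, then tally its weight.
  m = 00 → c = 0000, weight = 0.
  m = 10 → c = 0111, weight = 3.
  m = 01 → c = 0001, weight = 1.
  m = 11 → c = 0110, weight = 2.
Tally weights:
  weight 0: 1 codewords.
  weight 1: 1 codewords.
  weight 2: 1 codewords.
  weight 3: 1 codewords.
Minimum distance d = smallest w > 0 with A_w > 0 = 1.
Sanity: Σ A_w = 4 = 2^2 = 4 ✓.


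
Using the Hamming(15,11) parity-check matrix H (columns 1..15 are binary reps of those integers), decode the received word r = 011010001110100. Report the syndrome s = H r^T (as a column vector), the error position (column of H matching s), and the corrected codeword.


s = (0, 0, 0, 1)^T, error position = 1, corrected codeword c = 111010001110100

Compute s = H r^T mod 2 one row at a time:
  s_1 = 0 + 1 + 1 + 1 + 0 + 1 + 0 + 0 = 4 ≡ 0 (mod 2).
  s_2 = 0 + 1 + 0 + 0 + 0 + 1 + 0 + 0 = 2 ≡ 0 (mod 2).
  s_3 = 1 + 1 + 0 + 0 + 1 + 1 + 0 + 0 = 4 ≡ 0 (mod 2).
  s_4 = 0 + 1 + 1 + 0 + 1 + 1 + 1 + 0 = 5 ≡ 1 (mod 2).
s = (0, 0, 0, 1)^T — this equals column 1 of H (binary 0001), so error is at position 1.
Correct: flip bit 1 of r = 011010001110100 to get c = 111010001110100.


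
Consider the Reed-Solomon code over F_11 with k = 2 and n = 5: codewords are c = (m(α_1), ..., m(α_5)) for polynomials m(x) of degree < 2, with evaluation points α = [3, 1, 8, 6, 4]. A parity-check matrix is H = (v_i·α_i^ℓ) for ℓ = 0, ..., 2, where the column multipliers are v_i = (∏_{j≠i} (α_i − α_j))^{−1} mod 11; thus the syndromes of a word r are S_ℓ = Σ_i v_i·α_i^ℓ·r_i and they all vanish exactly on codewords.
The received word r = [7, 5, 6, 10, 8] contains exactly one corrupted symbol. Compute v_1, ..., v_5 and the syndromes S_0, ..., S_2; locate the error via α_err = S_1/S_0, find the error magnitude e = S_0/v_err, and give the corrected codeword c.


S = (1, 8, 9), error at position 3, error magnitude e = 5, c = [7, 5, 1, 10, 8].

Step 1: column multipliers v_i = (∏_{j≠i}(α_i − α_j))^{−1} mod 11.
  i = 1 (α = 3): (3−1)(3−8)(3−6)(3−4) = 2·(−5)·(−3)·(−1) = −30 ≡ 3, so v_1 = 3^{−1} = 4 (mod 11).
  i = 2 (α = 1): (1−3)(1−8)(1−6)(1−4) = (−2)·(−7)·(−5)·(−3) = 210 ≡ 1, so v_2 = 1^{−1} = 1 (mod 11).
  i = 3 (α = 8): (8−3)(8−1)(8−6)(8−4) = 5·7·2·4 = 280 ≡ 5, so v_3 = 5^{−1} = 9 (mod 11).
  i = 4 (α = 6): (6−3)(6−1)(6−8)(6−4) = 3·5·(−2)·2 = −60 ≡ 6, so v_4 = 6^{−1} = 2 (mod 11).
  i = 5 (α = 4): (4−3)(4−1)(4−8)(4−6) = 1·3·(−4)·(−2) = 24 ≡ 2, so v_5 = 2^{−1} = 6 (mod 11).
  v = [4, 1, 9, 2, 6].
Step 2: syndromes of r = [7, 5, 6, 10, 8] (all sums mod 11).
  S_0 = Σ v_i r_i = 4·7 + 1·5 + 9·6 + 2·10 + 6·8 = 155 ≡ 1.
  S_1 = Σ v_i α_i r_i = 4·3·7 + 1·1·5 + 9·8·6 + 2·6·10 + 6·4·8 = 833 ≡ 8.
  α_i^2 mod 11 = [9, 1, 9, 3, 5].
  S_2 = Σ v_i α_i^2 r_i = 4·9·7 + 1·1·5 + 9·9·6 + 2·3·10 + 6·5·8 = 1043 ≡ 9.
  S = (1, 8, 9) ≠ 0, so r is not a codeword (an error is present).
Step 3: locate the error. For a single error e at position i, S_ℓ = v_i·e·α_i^ℓ, so α_err = S_1/S_0.
  S_0^{−1} = 1^{−1} = 1 (mod 11), so α_err = 8·1 = 8 ≡ 8 = α_3. Error position i = 3.
  Consistency check: S_2/S_1 = 9·7 = 63 ≡ 8 = α_err ✓ (single-error assumption holds).
Step 4: error magnitude e = S_0/v_3 = S_0·∏_{j≠3}(α_3 − α_j) = 1·5 = 5 ≡ 5 (mod 11).
Step 5: correct position 3: c_3 = r_3 − e = 6 − 5 ≡ 1 (mod 11). Hence c = [7, 5, 1, 10, 8].
  Check: interpolating c through the α_i gives m(x) = 4 + 1·x (degree < 2) with m(α_i) = c_i for every i, so c is indeed a codeword.


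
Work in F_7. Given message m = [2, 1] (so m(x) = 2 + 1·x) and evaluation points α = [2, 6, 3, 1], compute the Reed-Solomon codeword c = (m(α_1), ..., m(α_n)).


c = [4, 1, 5, 3]

Message polynomial: m(x) = 2 + 1·x (mod 7).
For each evaluation point α_i, compute m(α_i) mod 7:
  α_1 = 2: Horner steps 1 → 4, so m(2) = 4.
  α_2 = 6: Horner steps 1 → 1, so m(6) = 1.
  α_3 = 3: Horner steps 1 → 5, so m(3) = 5.
  α_4 = 1: Horner steps 1 → 3, so m(1) = 3.
Codeword c = [4, 1, 5, 3] ∈ F_7^4.


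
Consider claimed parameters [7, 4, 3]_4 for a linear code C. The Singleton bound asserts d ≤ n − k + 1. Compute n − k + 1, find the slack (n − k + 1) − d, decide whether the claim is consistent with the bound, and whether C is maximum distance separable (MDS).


Singleton RHS = n − k + 1 = 4, slack = 1, bound satisfied, not MDS.

Singleton bound: d ≤ n − k + 1.
Here n = 7, k = 4, so n − k + 1 = 4.
Given d = 3, check d ≤ 4: YES.
Slack = (n − k + 1) − d = 1.
The code is NOT MDS (slack = 1 > 0).
Description: the claimed parameters are [7, 4, 3]_4; such a code would be non-MDS.


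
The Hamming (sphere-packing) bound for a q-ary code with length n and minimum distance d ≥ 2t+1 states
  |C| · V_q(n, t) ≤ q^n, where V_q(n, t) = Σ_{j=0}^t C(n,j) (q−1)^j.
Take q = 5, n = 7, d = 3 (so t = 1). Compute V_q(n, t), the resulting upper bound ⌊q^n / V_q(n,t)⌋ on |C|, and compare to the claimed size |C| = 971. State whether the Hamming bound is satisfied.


V_q(n, t) = 29, q^n = 78125, Hamming bound = 2693, |C| = 971 ≤ bound (satisfied).

Step 1: Compute V_q(n, t) = Σ_{j=0}^1 C(n, j) (q−1)^j.
  j = 0: C(7,0)·(4)^0 = 1·1 = 1.
  j = 1: C(7,1)·(4)^1 = 7·4 = 28.
  V_q(n, t) = 1 + 28 = 29.
Step 2: q^n = 5^7 = 78125.
Step 3: Hamming bound ⌊q^n / V_q(n,t)⌋ = ⌊78125/29⌋ = 2693.
Step 4: Compare |C| = 971 to 2693: satisfied.
The claimed |C| lies below the Hamming bound.


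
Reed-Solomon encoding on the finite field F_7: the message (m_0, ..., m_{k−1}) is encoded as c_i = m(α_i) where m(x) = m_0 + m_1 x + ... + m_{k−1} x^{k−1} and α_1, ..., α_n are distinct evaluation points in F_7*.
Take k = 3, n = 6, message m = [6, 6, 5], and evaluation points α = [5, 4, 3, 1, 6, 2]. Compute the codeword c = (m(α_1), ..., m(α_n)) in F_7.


c = [0, 5, 6, 3, 5, 3]

Message polynomial: m(x) = 6 + 6·x + 5·x^2 (mod 7).
For each evaluation point α_i, compute m(α_i) mod 7:
  α_1 = 5: Horner steps 5 → 3 → 0, so m(5) = 0.
  α_2 = 4: Horner steps 5 → 5 → 5, so m(4) = 5.
  α_3 = 3: Horner steps 5 → 0 → 6, so m(3) = 6.
  α_4 = 1: Horner steps 5 → 4 → 3, so m(1) = 3.
  α_5 = 6: Horner steps 5 → 1 → 5, so m(6) = 5.
  α_6 = 2: Horner steps 5 → 2 → 3, so m(2) = 3.
Codeword c = [0, 5, 6, 3, 5, 3] ∈ F_7^6.


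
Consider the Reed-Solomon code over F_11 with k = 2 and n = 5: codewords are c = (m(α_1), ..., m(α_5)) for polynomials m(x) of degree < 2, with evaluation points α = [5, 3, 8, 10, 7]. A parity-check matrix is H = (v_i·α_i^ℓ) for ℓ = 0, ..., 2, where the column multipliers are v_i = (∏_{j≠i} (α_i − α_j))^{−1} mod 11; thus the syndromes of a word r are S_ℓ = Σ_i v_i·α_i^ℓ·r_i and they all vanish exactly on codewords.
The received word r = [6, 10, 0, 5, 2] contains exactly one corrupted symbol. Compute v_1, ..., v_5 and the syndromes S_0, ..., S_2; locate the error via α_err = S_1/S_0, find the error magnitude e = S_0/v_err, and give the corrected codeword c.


S = (9, 2, 9), error at position 4, error magnitude e = 9, c = [6, 10, 0, 7, 2].

Step 1: column multipliers v_i = (∏_{j≠i}(α_i − α_j))^{−1} mod 11.
  i = 1 (α = 5): (5−3)(5−8)(5−10)(5−7) = 2·(−3)·(−5)·(−2) = −60 ≡ 6, so v_1 = 6^{−1} = 2 (mod 11).
  i = 2 (α = 3): (3−5)(3−8)(3−10)(3−7) = (−2)·(−5)·(−7)·(−4) = 280 ≡ 5, so v_2 = 5^{−1} = 9 (mod 11).
  i = 3 (α = 8): (8−5)(8−3)(8−10)(8−7) = 3·5·(−2)·1 = −30 ≡ 3, so v_3 = 3^{−1} = 4 (mod 11).
  i = 4 (α = 10): (10−5)(10−3)(10−8)(10−7) = 5·7·2·3 = 210 ≡ 1, so v_4 = 1^{−1} = 1 (mod 11).
  i = 5 (α = 7): (7−5)(7−3)(7−8)(7−10) = 2·4·(−1)·(−3) = 24 ≡ 2, so v_5 = 2^{−1} = 6 (mod 11).
  v = [2, 9, 4, 1, 6].
Step 2: syndromes of r = [6, 10, 0, 5, 2] (all sums mod 11).
  S_0 = Σ v_i r_i = 2·6 + 9·10 + 4·0 + 1·5 + 6·2 = 119 ≡ 9.
  S_1 = Σ v_i α_i r_i = 2·5·6 + 9·3·10 + 4·8·0 + 1·10·5 + 6·7·2 = 464 ≡ 2.
  α_i^2 mod 11 = [3, 9, 9, 1, 5].
  S_2 = Σ v_i α_i^2 r_i = 2·3·6 + 9·9·10 + 4·9·0 + 1·1·5 + 6·5·2 = 911 ≡ 9.
  S = (9, 2, 9) ≠ 0, so r is not a codeword (an error is present).
Step 3: locate the error. For a single error e at position i, S_ℓ = v_i·e·α_i^ℓ, so α_err = S_1/S_0.
  S_0^{−1} = 9^{−1} = 5 (mod 11), so α_err = 2·5 = 10 ≡ 10 = α_4. Error position i = 4.
  Consistency check: S_2/S_1 = 9·6 = 54 ≡ 10 = α_err ✓ (single-error assumption holds).
Step 4: error magnitude e = S_0/v_4 = S_0·∏_{j≠4}(α_4 − α_j) = 9·1 = 9 ≡ 9 (mod 11).
Step 5: correct position 4: c_4 = r_4 − e = 5 − 9 ≡ 7 (mod 11). Hence c = [6, 10, 0, 7, 2].
  Check: interpolating c through the α_i gives m(x) = 5 + 9·x (degree < 2) with m(α_i) = c_i for every i, so c is indeed a codeword.


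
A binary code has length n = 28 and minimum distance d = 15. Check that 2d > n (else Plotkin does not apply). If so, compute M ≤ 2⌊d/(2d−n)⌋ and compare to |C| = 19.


Plotkin bound M ≤ 14; given |C| = 19 > bound (violated).

Check applicability: 2d = 30, n = 28.
2d − n = 2 > 0, so Plotkin applies.
Compute d/(2d−n) = 15/2 ≈ 7.5000.
⌊d/(2d−n)⌋ = 7.
Plotkin bound: M ≤ 2·7 = 14.
Given |C| = 19, check: VIOLATED.
This |C| is above the Plotkin bound, so no binary code with n = 28, d = 15 and 19 codewords exists.


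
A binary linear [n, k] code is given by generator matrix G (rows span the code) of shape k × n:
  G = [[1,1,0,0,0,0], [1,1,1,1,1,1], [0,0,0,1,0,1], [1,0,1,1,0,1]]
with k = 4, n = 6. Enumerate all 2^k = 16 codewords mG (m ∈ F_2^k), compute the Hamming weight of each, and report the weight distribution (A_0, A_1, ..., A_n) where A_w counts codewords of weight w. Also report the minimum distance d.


Weight distribution: A_0 = 1, A_2 = 7, A_4 = 7, A_6 = 1. Minimum distance d = 2.

Enumerate all 2^4 = 16 messages m ∈ F_2^4.
For each, compute codeword c = mG in F_2^6, then tally its weight.
  m = 0000 → c = 000000, weight = 0.
  m = 1000 → c = 110000, weight = 2.
  m = 0100 → c = 111111, weight = 6.
  m = 1100 → c = 001111, weight = 4.
  m = 0010 → c = 000101, weight = 2.
  m = 1010 → c = 110101, weight = 4.
  m = 0110 → c = 111010, weight = 4.
  m = 1110 → c = 001010, weight = 2.
  m = 0001 → c = 101101, weight = 4.
  m = 1001 → c = 011101, weight = 4.
  m = 0101 → c = 010010, weight = 2.
  m = 1101 → c = 100010, weight = 2.
  m = 0011 → c = 101000, weight = 2.
  m = 1011 → c = 011000, weight = 2.
  m = 0111 → c = 010111, weight = 4.
  m = 1111 → c = 100111, weight = 4.
Tally weights:
  weight 0: 1 codewords.
  weight 2: 7 codewords.
  weight 4: 7 codewords.
  weight 6: 1 codewords.
Minimum distance d = smallest w > 0 with A_w > 0 = 2.
Sanity: Σ A_w = 16 = 2^4 = 16 ✓.


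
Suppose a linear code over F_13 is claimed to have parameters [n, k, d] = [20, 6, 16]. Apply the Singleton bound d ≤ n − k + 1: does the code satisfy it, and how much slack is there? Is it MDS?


Singleton RHS = n − k + 1 = 15, slack = -1, bound violated (no such code; not MDS).

Singleton bound: d ≤ n − k + 1.
Here n = 20, k = 6, so n − k + 1 = 15.
Given d = 16, check d ≤ 15: NO.
Slack = (n − k + 1) − d = -1.
The slack is negative: d = 16 exceeds n − k + 1 = 15 by 1, so the Singleton bound is violated and no linear [20, 6, 16]_13 code can exist. In particular it is not MDS (MDS requires d = n − k + 1 exactly).
Description: the claimed parameters are [20, 6, 16]_13; such a code would be impossible (violates the Singleton bound).


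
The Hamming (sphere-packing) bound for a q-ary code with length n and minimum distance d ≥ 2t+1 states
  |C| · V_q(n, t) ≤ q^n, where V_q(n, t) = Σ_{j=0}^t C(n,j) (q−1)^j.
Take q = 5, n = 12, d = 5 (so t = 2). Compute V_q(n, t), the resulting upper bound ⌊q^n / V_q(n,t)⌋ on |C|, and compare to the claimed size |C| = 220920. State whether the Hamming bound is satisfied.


V_q(n, t) = 1105, q^n = 244140625, Hamming bound = 220941, |C| = 220920 ≤ bound (satisfied).

Step 1: Compute V_q(n, t) = Σ_{j=0}^2 C(n, j) (q−1)^j.
  j = 0: C(12,0)·(4)^0 = 1·1 = 1.
  j = 1: C(12,1)·(4)^1 = 12·4 = 48.
  j = 2: C(12,2)·(4)^2 = 66·16 = 1056.
  V_q(n, t) = 1 + 48 + 1056 = 1105.
Step 2: q^n = 5^12 = 244140625.
Step 3: Hamming bound ⌊q^n / V_q(n,t)⌋ = ⌊244140625/1105⌋ = 220941.
Step 4: Compare |C| = 220920 to 220941: satisfied.
The claimed |C| lies below the Hamming bound.


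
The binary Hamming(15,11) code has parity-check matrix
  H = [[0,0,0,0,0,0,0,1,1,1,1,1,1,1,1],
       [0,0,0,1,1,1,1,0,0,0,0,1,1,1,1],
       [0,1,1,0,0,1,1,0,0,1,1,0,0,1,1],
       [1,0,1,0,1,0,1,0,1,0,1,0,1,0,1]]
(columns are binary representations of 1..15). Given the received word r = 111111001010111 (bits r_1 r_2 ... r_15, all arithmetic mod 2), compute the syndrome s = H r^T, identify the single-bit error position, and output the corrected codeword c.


s = (1, 0, 0, 1)^T, error position = 9, corrected codeword c = 111111000010111

Compute s = H r^T mod 2 one row at a time:
  s_1 = 0 + 1 + 0 + 1 + 0 + 1 + 1 + 1 = 5 ≡ 1 (mod 2).
  s_2 = 1 + 1 + 1 + 0 + 0 + 1 + 1 + 1 = 6 ≡ 0 (mod 2).
  s_3 = 1 + 1 + 1 + 0 + 0 + 1 + 1 + 1 = 6 ≡ 0 (mod 2).
  s_4 = 1 + 1 + 1 + 0 + 1 + 1 + 1 + 1 = 7 ≡ 1 (mod 2).
s = (1, 0, 0, 1)^T — this equals column 9 of H (binary 1001), so error is at position 9.
Correct: flip bit 9 of r = 111111001010111 to get c = 111111000010111.


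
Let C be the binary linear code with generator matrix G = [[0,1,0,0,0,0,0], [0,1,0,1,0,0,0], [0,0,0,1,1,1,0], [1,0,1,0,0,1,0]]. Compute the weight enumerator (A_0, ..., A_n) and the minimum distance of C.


Weight distribution: A_0 = 1, A_1 = 2, A_2 = 2, A_3 = 4, A_4 = 5, A_5 = 2. Minimum distance d = 1.

Enumerate all 2^4 = 16 messages m ∈ F_2^4.
For each, compute codeword c = mG in F_2^7, then tally its weight.
  m = 0000 → c = 0000000, weight = 0.
  m = 1000 → c = 0100000, weight = 1.
  m = 0100 → c = 0101000, weight = 2.
  m = 1100 → c = 0001000, weight = 1.
  m = 0010 → c = 0001110, weight = 3.
  m = 1010 → c = 0101110, weight = 4.
  m = 0110 → c = 0100110, weight = 3.
  m = 1110 → c = 0000110, weight = 2.
  m = 0001 → c = 1010010, weight = 3.
  m = 1001 → c = 1110010, weight = 4.
  m = 0101 → c = 1111010, weight = 5.
  m = 1101 → c = 1011010, weight = 4.
  m = 0011 → c = 1011100, weight = 4.
  m = 1011 → c = 1111100, weight = 5.
  m = 0111 → c = 1110100, weight = 4.
  m = 1111 → c = 1010100, weight = 3.
Tally weights:
  weight 0: 1 codewords.
  weight 1: 2 codewords.
  weight 2: 2 codewords.
  weight 3: 4 codewords.
  weight 4: 5 codewords.
  weight 5: 2 codewords.
Minimum distance d = smallest w > 0 with A_w > 0 = 1.
Sanity: Σ A_w = 16 = 2^4 = 16 ✓.


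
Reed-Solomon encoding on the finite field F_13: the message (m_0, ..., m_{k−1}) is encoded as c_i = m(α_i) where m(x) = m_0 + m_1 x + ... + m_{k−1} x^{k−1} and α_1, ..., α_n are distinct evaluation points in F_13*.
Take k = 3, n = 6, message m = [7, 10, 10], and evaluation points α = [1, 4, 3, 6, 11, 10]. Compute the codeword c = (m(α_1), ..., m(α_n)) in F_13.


c = [1, 12, 10, 11, 1, 2]

Message polynomial: m(x) = 7 + 10·x + 10·x^2 (mod 13).
For each evaluation point α_i, compute m(α_i) mod 13:
  α_1 = 1: Horner steps 10 → 7 → 1, so m(1) = 1.
  α_2 = 4: Horner steps 10 → 11 → 12, so m(4) = 12.
  α_3 = 3: Horner steps 10 → 1 → 10, so m(3) = 10.
  α_4 = 6: Horner steps 10 → 5 → 11, so m(6) = 11.
  α_5 = 11: Horner steps 10 → 3 → 1, so m(11) = 1.
  α_6 = 10: Horner steps 10 → 6 → 2, so m(10) = 2.
Codeword c = [1, 12, 10, 11, 1, 2] ∈ F_13^6.


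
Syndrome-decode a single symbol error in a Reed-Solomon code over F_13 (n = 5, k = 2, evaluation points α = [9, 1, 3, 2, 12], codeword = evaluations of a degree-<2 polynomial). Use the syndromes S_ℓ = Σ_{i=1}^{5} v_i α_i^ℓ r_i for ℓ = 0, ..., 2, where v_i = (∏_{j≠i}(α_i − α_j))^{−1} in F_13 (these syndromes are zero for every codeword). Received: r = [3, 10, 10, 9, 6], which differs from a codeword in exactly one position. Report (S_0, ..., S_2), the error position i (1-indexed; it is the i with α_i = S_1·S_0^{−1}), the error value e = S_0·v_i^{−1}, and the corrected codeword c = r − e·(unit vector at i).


S = (4, 4, 4), error at position 2, error magnitude e = 2, c = [3, 8, 10, 9, 6].

Step 1: column multipliers v_i = (∏_{j≠i}(α_i − α_j))^{−1} mod 13.
  i = 1 (α = 9): (9−1)(9−3)(9−2)(9−12) = 8·6·7·(−3) = −1008 ≡ 6, so v_1 = 6^{−1} = 11 (mod 13).
  i = 2 (α = 1): (1−9)(1−3)(1−2)(1−12) = (−8)·(−2)·(−1)·(−11) = 176 ≡ 7, so v_2 = 7^{−1} = 2 (mod 13).
  i = 3 (α = 3): (3−9)(3−1)(3−2)(3−12) = (−6)·2·1·(−9) = 108 ≡ 4, so v_3 = 4^{−1} = 10 (mod 13).
  i = 4 (α = 2): (2−9)(2−1)(2−3)(2−12) = (−7)·1·(−1)·(−10) = −70 ≡ 8, so v_4 = 8^{−1} = 5 (mod 13).
  i = 5 (α = 12): (12−9)(12−1)(12−3)(12−2) = 3·11·9·10 = 2970 ≡ 6, so v_5 = 6^{−1} = 11 (mod 13).
  v = [11, 2, 10, 5, 11].
Step 2: syndromes of r = [3, 10, 10, 9, 6] (all sums mod 13).
  S_0 = Σ v_i r_i = 11·3 + 2·10 + 10·10 + 5·9 + 11·6 = 264 ≡ 4.
  S_1 = Σ v_i α_i r_i = 11·9·3 + 2·1·10 + 10·3·10 + 5·2·9 + 11·12·6 = 1499 ≡ 4.
  α_i^2 mod 13 = [3, 1, 9, 4, 1].
  S_2 = Σ v_i α_i^2 r_i = 11·3·3 + 2·1·10 + 10·9·10 + 5·4·9 + 11·1·6 = 1265 ≡ 4.
  S = (4, 4, 4) ≠ 0, so r is not a codeword (an error is present).
Step 3: locate the error. For a single error e at position i, S_ℓ = v_i·e·α_i^ℓ, so α_err = S_1/S_0.
  S_0^{−1} = 4^{−1} = 10 (mod 13), so α_err = 4·10 = 40 ≡ 1 = α_2. Error position i = 2.
  Consistency check: S_2/S_1 = 4·10 = 40 ≡ 1 = α_err ✓ (single-error assumption holds).
Step 4: error magnitude e = S_0/v_2 = S_0·∏_{j≠2}(α_2 − α_j) = 4·7 = 28 ≡ 2 (mod 13).
Step 5: correct position 2: c_2 = r_2 − e = 10 − 2 ≡ 8 (mod 13). Hence c = [3, 8, 10, 9, 6].
  Check: interpolating c through the α_i gives m(x) = 7 + 1·x (degree < 2) with m(α_i) = c_i for every i, so c is indeed a codeword.


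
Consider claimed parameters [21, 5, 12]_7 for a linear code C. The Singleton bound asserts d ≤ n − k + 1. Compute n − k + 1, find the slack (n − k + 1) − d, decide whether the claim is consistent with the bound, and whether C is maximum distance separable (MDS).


Singleton RHS = n − k + 1 = 17, slack = 5, bound satisfied, not MDS.

Singleton bound: d ≤ n − k + 1.
Here n = 21, k = 5, so n − k + 1 = 17.
Given d = 12, check d ≤ 17: YES.
Slack = (n − k + 1) − d = 5.
The code is NOT MDS (slack = 5 > 0).
Description: the claimed parameters are [21, 5, 12]_7; such a code would be non-MDS.


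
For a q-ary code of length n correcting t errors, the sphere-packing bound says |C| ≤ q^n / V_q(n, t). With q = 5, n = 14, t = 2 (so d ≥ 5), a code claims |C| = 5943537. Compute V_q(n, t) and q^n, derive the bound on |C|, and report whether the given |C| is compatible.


V_q(n, t) = 1513, q^n = 6103515625, Hamming bound = 4034048, |C| = 5943537 > bound (violated).

Step 1: Compute V_q(n, t) = Σ_{j=0}^2 C(n, j) (q−1)^j.
  j = 0: C(14,0)·(4)^0 = 1·1 = 1.
  j = 1: C(14,1)·(4)^1 = 14·4 = 56.
  j = 2: C(14,2)·(4)^2 = 91·16 = 1456.
  V_q(n, t) = 1 + 56 + 1456 = 1513.
Step 2: q^n = 5^14 = 6103515625.
Step 3: Hamming bound ⌊q^n / V_q(n,t)⌋ = ⌊6103515625/1513⌋ = 4034048.
Step 4: Compare |C| = 5943537 to 4034048: violated.
The claimed |C| lies above the Hamming bound, so no 5-ary code of length 14 with d ≥ 5 can have 5943537 codewords.


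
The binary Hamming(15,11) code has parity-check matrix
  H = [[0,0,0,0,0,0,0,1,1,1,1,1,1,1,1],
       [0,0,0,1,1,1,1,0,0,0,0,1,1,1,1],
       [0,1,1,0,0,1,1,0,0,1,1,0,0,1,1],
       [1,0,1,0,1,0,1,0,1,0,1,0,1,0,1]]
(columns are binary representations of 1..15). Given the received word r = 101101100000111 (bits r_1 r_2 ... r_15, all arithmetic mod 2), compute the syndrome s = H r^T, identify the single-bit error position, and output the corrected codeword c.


s = (1, 0, 1, 1)^T, error position = 11, corrected codeword c = 101101100010111

Compute s = H r^T mod 2 one row at a time:
  s_1 = 0 + 0 + 0 + 0 + 0 + 1 + 1 + 1 = 3 ≡ 1 (mod 2).
  s_2 = 1 + 0 + 1 + 1 + 0 + 1 + 1 + 1 = 6 ≡ 0 (mod 2).
  s_3 = 0 + 1 + 1 + 1 + 0 + 0 + 1 + 1 = 5 ≡ 1 (mod 2).
  s_4 = 1 + 1 + 0 + 1 + 0 + 0 + 1 + 1 = 5 ≡ 1 (mod 2).
s = (1, 0, 1, 1)^T — this equals column 11 of H (binary 1011), so error is at position 11.
Correct: flip bit 11 of r = 101101100000111 to get c = 101101100010111.


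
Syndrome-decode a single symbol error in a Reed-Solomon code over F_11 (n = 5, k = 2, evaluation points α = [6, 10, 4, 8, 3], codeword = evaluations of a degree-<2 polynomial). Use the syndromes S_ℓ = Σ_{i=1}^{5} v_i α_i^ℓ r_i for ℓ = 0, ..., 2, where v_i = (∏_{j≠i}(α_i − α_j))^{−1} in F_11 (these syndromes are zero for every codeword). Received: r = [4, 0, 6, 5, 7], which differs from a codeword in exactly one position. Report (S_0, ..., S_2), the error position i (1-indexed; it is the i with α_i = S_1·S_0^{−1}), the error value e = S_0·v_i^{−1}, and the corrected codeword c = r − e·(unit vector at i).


S = (10, 3, 2), error at position 4, error magnitude e = 3, c = [4, 0, 6, 2, 7].

Step 1: column multipliers v_i = (∏_{j≠i}(α_i − α_j))^{−1} mod 11.
  i = 1 (α = 6): (6−10)(6−4)(6−8)(6−3) = (−4)·2·(−2)·3 = 48 ≡ 4, so v_1 = 4^{−1} = 3 (mod 11).
  i = 2 (α = 10): (10−6)(10−4)(10−8)(10−3) = 4·6·2·7 = 336 ≡ 6, so v_2 = 6^{−1} = 2 (mod 11).
  i = 3 (α = 4): (4−6)(4−10)(4−8)(4−3) = (−2)·(−6)·(−4)·1 = −48 ≡ 7, so v_3 = 7^{−1} = 8 (mod 11).
  i = 4 (α = 8): (8−6)(8−10)(8−4)(8−3) = 2·(−2)·4·5 = −80 ≡ 8, so v_4 = 8^{−1} = 7 (mod 11).
  i = 5 (α = 3): (3−6)(3−10)(3−4)(3−8) = (−3)·(−7)·(−1)·(−5) = 105 ≡ 6, so v_5 = 6^{−1} = 2 (mod 11).
  v = [3, 2, 8, 7, 2].
Step 2: syndromes of r = [4, 0, 6, 5, 7] (all sums mod 11).
  S_0 = Σ v_i r_i = 3·4 + 2·0 + 8·6 + 7·5 + 2·7 = 109 ≡ 10.
  S_1 = Σ v_i α_i r_i = 3·6·4 + 2·10·0 + 8·4·6 + 7·8·5 + 2·3·7 = 586 ≡ 3.
  α_i^2 mod 11 = [3, 1, 5, 9, 9].
  S_2 = Σ v_i α_i^2 r_i = 3·3·4 + 2·1·0 + 8·5·6 + 7·9·5 + 2·9·7 = 717 ≡ 2.
  S = (10, 3, 2) ≠ 0, so r is not a codeword (an error is present).
Step 3: locate the error. For a single error e at position i, S_ℓ = v_i·e·α_i^ℓ, so α_err = S_1/S_0.
  S_0^{−1} = 10^{−1} = 10 (mod 11), so α_err = 3·10 = 30 ≡ 8 = α_4. Error position i = 4.
  Consistency check: S_2/S_1 = 2·4 = 8 ≡ 8 = α_err ✓ (single-error assumption holds).
Step 4: error magnitude e = S_0/v_4 = S_0·∏_{j≠4}(α_4 − α_j) = 10·8 = 80 ≡ 3 (mod 11).
Step 5: correct position 4: c_4 = r_4 − e = 5 − 3 ≡ 2 (mod 11). Hence c = [4, 0, 6, 2, 7].
  Check: interpolating c through the α_i gives m(x) = 10 + 10·x (degree < 2) with m(α_i) = c_i for every i, so c is indeed a codeword.


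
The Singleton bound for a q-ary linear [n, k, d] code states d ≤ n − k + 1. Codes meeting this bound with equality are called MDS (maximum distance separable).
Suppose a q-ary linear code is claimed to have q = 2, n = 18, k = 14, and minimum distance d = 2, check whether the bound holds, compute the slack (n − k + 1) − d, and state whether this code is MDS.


Singleton RHS = n − k + 1 = 5, slack = 3, bound satisfied, not MDS.

Singleton bound: d ≤ n − k + 1.
Here n = 18, k = 14, so n − k + 1 = 5.
Given d = 2, check d ≤ 5: YES.
Slack = (n − k + 1) − d = 3.
The code is NOT MDS (slack = 3 > 0).
Description: the claimed parameters are [18, 14, 2]_2; such a code would be non-MDS.


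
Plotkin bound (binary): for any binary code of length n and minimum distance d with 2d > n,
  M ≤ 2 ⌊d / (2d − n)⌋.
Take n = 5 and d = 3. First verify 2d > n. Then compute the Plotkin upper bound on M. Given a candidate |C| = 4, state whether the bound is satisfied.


Plotkin bound M ≤ 6; given |C| = 4 ≤ bound (satisfied).

Check applicability: 2d = 6, n = 5.
2d − n = 1 > 0, so Plotkin applies.
Compute d/(2d−n) = 3/1 ≈ 3.0000.
⌊d/(2d−n)⌋ = 3.
Plotkin bound: M ≤ 2·3 = 6.
Given |C| = 4, check: satisfied.
This |C| is below the Plotkin bound.


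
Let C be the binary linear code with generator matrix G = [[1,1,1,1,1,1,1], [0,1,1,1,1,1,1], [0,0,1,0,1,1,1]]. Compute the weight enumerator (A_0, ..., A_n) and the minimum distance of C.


Weight distribution: A_0 = 1, A_1 = 1, A_2 = 1, A_3 = 1, A_4 = 1, A_5 = 1, A_6 = 1, A_7 = 1. Minimum distance d = 1.

Enumerate all 2^3 = 8 messages m ∈ F_2^3.
For each, compute codeword c = mG in F_2^7, then tally its weight.
  m = 000 → c = 0000000, weight = 0.
  m = 100 → c = 1111111, weight = 7.
  m = 010 → c = 0111111, weight = 6.
  m = 110 → c = 1000000, weight = 1.
  m = 001 → c = 0010111, weight = 4.
  m = 101 → c = 1101000, weight = 3.
  m = 011 → c = 0101000, weight = 2.
  m = 111 → c = 1010111, weight = 5.
Tally weights:
  weight 0: 1 codewords.
  weight 1: 1 codewords.
  weight 2: 1 codewords.
  weight 3: 1 codewords.
  weight 4: 1 codewords.
  weight 5: 1 codewords.
  weight 6: 1 codewords.
  weight 7: 1 codewords.
Minimum distance d = smallest w > 0 with A_w > 0 = 1.
Sanity: Σ A_w = 8 = 2^3 = 8 ✓.


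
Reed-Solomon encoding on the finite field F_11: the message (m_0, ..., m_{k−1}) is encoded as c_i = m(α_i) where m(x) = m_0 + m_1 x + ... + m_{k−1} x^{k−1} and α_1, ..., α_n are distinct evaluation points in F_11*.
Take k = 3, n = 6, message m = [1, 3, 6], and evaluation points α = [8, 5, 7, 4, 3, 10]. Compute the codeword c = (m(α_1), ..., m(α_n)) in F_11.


c = [2, 1, 8, 10, 9, 4]

Message polynomial: m(x) = 1 + 3·x + 6·x^2 (mod 11).
For each evaluation point α_i, compute m(α_i) mod 11:
  α_1 = 8: Horner steps 6 → 7 → 2, so m(8) = 2.
  α_2 = 5: Horner steps 6 → 0 → 1, so m(5) = 1.
  α_3 = 7: Horner steps 6 → 1 → 8, so m(7) = 8.
  α_4 = 4: Horner steps 6 → 5 → 10, so m(4) = 10.
  α_5 = 3: Horner steps 6 → 10 → 9, so m(3) = 9.
  α_6 = 10: Horner steps 6 → 8 → 4, so m(10) = 4.
Codeword c = [2, 1, 8, 10, 9, 4] ∈ F_11^6.


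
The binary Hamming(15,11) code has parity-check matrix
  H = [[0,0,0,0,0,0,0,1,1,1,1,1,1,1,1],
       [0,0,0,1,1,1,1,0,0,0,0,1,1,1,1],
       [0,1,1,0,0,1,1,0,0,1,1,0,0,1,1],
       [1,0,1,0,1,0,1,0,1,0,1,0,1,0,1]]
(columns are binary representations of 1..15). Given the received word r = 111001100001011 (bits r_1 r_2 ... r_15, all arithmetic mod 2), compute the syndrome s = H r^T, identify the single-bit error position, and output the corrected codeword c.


s = (1, 1, 0, 0)^T, error position = 12, corrected codeword c = 111001100000011

Compute s = H r^T mod 2 one row at a time:
  s_1 = 0 + 0 + 0 + 0 + 1 + 0 + 1 + 1 = 3 ≡ 1 (mod 2).
  s_2 = 0 + 0 + 1 + 1 + 1 + 0 + 1 + 1 = 5 ≡ 1 (mod 2).
  s_3 = 1 + 1 + 1 + 1 + 0 + 0 + 1 + 1 = 6 ≡ 0 (mod 2).
  s_4 = 1 + 1 + 0 + 1 + 0 + 0 + 0 + 1 = 4 ≡ 0 (mod 2).
s = (1, 1, 0, 0)^T — this equals column 12 of H (binary 1100), so error is at position 12.
Correct: flip bit 12 of r = 111001100001011 to get c = 111001100000011.


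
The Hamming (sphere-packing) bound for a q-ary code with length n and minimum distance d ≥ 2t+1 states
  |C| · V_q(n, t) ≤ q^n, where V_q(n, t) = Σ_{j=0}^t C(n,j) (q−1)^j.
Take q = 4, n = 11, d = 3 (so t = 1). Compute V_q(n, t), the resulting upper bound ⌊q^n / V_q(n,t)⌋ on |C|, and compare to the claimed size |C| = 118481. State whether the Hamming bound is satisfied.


V_q(n, t) = 34, q^n = 4194304, Hamming bound = 123361, |C| = 118481 ≤ bound (satisfied).

Step 1: Compute V_q(n, t) = Σ_{j=0}^1 C(n, j) (q−1)^j.
  j = 0: C(11,0)·(3)^0 = 1·1 = 1.
  j = 1: C(11,1)·(3)^1 = 11·3 = 33.
  V_q(n, t) = 1 + 33 = 34.
Step 2: q^n = 4^11 = 4194304.
Step 3: Hamming bound ⌊q^n / V_q(n,t)⌋ = ⌊4194304/34⌋ = 123361.
Step 4: Compare |C| = 118481 to 123361: satisfied.
The claimed |C| lies below the Hamming bound.


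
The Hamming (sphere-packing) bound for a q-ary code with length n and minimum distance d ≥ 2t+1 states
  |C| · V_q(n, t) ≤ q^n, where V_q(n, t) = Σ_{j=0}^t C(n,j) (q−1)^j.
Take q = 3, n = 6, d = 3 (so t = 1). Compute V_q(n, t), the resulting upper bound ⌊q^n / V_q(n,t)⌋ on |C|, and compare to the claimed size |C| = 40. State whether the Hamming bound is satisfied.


V_q(n, t) = 13, q^n = 729, Hamming bound = 56, |C| = 40 ≤ bound (satisfied).

Step 1: Compute V_q(n, t) = Σ_{j=0}^1 C(n, j) (q−1)^j.
  j = 0: C(6,0)·(2)^0 = 1·1 = 1.
  j = 1: C(6,1)·(2)^1 = 6·2 = 12.
  V_q(n, t) = 1 + 12 = 13.
Step 2: q^n = 3^6 = 729.
Step 3: Hamming bound ⌊q^n / V_q(n,t)⌋ = ⌊729/13⌋ = 56.
Step 4: Compare |C| = 40 to 56: satisfied.
The claimed |C| lies below the Hamming bound.


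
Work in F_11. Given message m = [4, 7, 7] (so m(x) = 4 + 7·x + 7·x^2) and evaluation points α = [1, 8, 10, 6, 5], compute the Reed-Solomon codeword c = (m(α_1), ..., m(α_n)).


c = [7, 2, 4, 1, 5]

Message polynomial: m(x) = 4 + 7·x + 7·x^2 (mod 11).
For each evaluation point α_i, compute m(α_i) mod 11:
  α_1 = 1: Horner steps 7 → 3 → 7, so m(1) = 7.
  α_2 = 8: Horner steps 7 → 8 → 2, so m(8) = 2.
  α_3 = 10: Horner steps 7 → 0 → 4, so m(10) = 4.
  α_4 = 6: Horner steps 7 → 5 → 1, so m(6) = 1.
  α_5 = 5: Horner steps 7 → 9 → 5, so m(5) = 5.
Codeword c = [7, 2, 4, 1, 5] ∈ F_11^5.


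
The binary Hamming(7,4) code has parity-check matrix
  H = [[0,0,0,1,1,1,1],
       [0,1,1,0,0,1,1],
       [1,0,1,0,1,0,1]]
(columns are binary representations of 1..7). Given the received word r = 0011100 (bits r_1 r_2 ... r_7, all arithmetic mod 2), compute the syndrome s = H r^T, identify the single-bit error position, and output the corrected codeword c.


s = (0, 1, 0)^T, error position = 2, corrected codeword c = 0111100

Compute s = H r^T mod 2 one row at a time:
  s_1 = 1 + 1 + 0 + 0 = 2 ≡ 0 (mod 2).
  s_2 = 0 + 1 + 0 + 0 = 1 ≡ 1 (mod 2).
  s_3 = 0 + 1 + 1 + 0 = 2 ≡ 0 (mod 2).
s = (0, 1, 0)^T — this equals column 2 of H (binary 010), so error is at position 2.
Correct: flip bit 2 of r = 0011100 to get c = 0111100.


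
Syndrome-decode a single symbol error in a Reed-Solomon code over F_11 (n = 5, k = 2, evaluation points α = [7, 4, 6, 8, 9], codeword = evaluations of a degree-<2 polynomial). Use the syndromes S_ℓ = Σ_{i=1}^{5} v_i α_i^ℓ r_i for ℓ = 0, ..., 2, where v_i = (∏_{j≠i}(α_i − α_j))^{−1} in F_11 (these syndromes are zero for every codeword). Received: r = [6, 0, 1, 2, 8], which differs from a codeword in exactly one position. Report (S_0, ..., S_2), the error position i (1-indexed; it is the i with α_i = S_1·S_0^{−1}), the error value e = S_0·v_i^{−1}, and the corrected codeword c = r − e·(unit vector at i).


S = (9, 8, 1), error at position 1, error magnitude e = 10, c = [7, 0, 1, 2, 8].

Step 1: column multipliers v_i = (∏_{j≠i}(α_i − α_j))^{−1} mod 11.
  i = 1 (α = 7): (7−4)(7−6)(7−8)(7−9) = 3·1·(−1)·(−2) = 6 ≡ 6, so v_1 = 6^{−1} = 2 (mod 11).
  i = 2 (α = 4): (4−7)(4−6)(4−8)(4−9) = (−3)·(−2)·(−4)·(−5) = 120 ≡ 10, so v_2 = 10^{−1} = 10 (mod 11).
  i = 3 (α = 6): (6−7)(6−4)(6−8)(6−9) = (−1)·2·(−2)·(−3) = −12 ≡ 10, so v_3 = 10^{−1} = 10 (mod 11).
  i = 4 (α = 8): (8−7)(8−4)(8−6)(8−9) = 1·4·2·(−1) = −8 ≡ 3, so v_4 = 3^{−1} = 4 (mod 11).
  i = 5 (α = 9): (9−7)(9−4)(9−6)(9−8) = 2·5·3·1 = 30 ≡ 8, so v_5 = 8^{−1} = 7 (mod 11).
  v = [2, 10, 10, 4, 7].
Step 2: syndromes of r = [6, 0, 1, 2, 8] (all sums mod 11).
  S_0 = Σ v_i r_i = 2·6 + 10·0 + 10·1 + 4·2 + 7·8 = 86 ≡ 9.
  S_1 = Σ v_i α_i r_i = 2·7·6 + 10·4·0 + 10·6·1 + 4·8·2 + 7·9·8 = 712 ≡ 8.
  α_i^2 mod 11 = [5, 5, 3, 9, 4].
  S_2 = Σ v_i α_i^2 r_i = 2·5·6 + 10·5·0 + 10·3·1 + 4·9·2 + 7·4·8 = 386 ≡ 1.
  S = (9, 8, 1) ≠ 0, so r is not a codeword (an error is present).
Step 3: locate the error. For a single error e at position i, S_ℓ = v_i·e·α_i^ℓ, so α_err = S_1/S_0.
  S_0^{−1} = 9^{−1} = 5 (mod 11), so α_err = 8·5 = 40 ≡ 7 = α_1. Error position i = 1.
  Consistency check: S_2/S_1 = 1·7 = 7 ≡ 7 = α_err ✓ (single-error assumption holds).
Step 4: error magnitude e = S_0/v_1 = S_0·∏_{j≠1}(α_1 − α_j) = 9·6 = 54 ≡ 10 (mod 11).
Step 5: correct position 1: c_1 = r_1 − e = 6 − 10 ≡ 7 (mod 11). Hence c = [7, 0, 1, 2, 8].
  Check: interpolating c through the α_i gives m(x) = 9 + 6·x (degree < 2) with m(α_i) = c_i for every i, so c is indeed a codeword.


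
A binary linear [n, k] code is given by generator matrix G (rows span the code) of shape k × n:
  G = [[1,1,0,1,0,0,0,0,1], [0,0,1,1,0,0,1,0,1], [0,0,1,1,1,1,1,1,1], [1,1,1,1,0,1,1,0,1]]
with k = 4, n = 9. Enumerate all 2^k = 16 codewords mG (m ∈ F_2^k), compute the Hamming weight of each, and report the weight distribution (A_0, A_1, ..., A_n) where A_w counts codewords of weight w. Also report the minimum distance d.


Weight distribution: A_0 = 1, A_3 = 4, A_4 = 6, A_7 = 4, A_8 = 1. Minimum distance d = 3.

Enumerate all 2^4 = 16 messages m ∈ F_2^4.
For each, compute codeword c = mG in F_2^9, then tally its weight.
  m = 0000 → c = 000000000, weight = 0.
  m = 1000 → c = 110100001, weight = 4.
  m = 0100 → c = 001100101, weight = 4.
  m = 1100 → c = 111000100, weight = 4.
  m = 0010 → c = 001111111, weight = 7.
  m = 1010 → c = 111011110, weight = 7.
  m = 0110 → c = 000011010, weight = 3.
  m = 1110 → c = 110111011, weight = 7.
  m = 0001 → c = 111101101, weight = 7.
  m = 1001 → c = 001001100, weight = 3.
  m = 0101 → c = 110001000, weight = 3.
  m = 1101 → c = 000101001, weight = 3.
  m = 0011 → c = 110010010, weight = 4.
  m = 1011 → c = 000110011, weight = 4.
  m = 0111 → c = 111110111, weight = 8.
  m = 1111 → c = 001010110, weight = 4.
Tally weights:
  weight 0: 1 codewords.
  weight 3: 4 codewords.
  weight 4: 6 codewords.
  weight 7: 4 codewords.
  weight 8: 1 codewords.
Minimum distance d = smallest w > 0 with A_w > 0 = 3.
Sanity: Σ A_w = 16 = 2^4 = 16 ✓.


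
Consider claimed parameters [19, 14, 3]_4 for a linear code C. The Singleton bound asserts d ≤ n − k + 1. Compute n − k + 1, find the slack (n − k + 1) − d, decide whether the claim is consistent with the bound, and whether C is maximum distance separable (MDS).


Singleton RHS = n − k + 1 = 6, slack = 3, bound satisfied, not MDS.

Singleton bound: d ≤ n − k + 1.
Here n = 19, k = 14, so n − k + 1 = 6.
Given d = 3, check d ≤ 6: YES.
Slack = (n − k + 1) − d = 3.
The code is NOT MDS (slack = 3 > 0).
Description: the claimed parameters are [19, 14, 3]_4; such a code would be non-MDS.


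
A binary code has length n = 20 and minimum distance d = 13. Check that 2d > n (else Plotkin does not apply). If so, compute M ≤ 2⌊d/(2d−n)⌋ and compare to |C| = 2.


Plotkin bound M ≤ 4; given |C| = 2 ≤ bound (satisfied).

Check applicability: 2d = 26, n = 20.
2d − n = 6 > 0, so Plotkin applies.
Compute d/(2d−n) = 13/6 ≈ 2.1667.
⌊d/(2d−n)⌋ = 2.
Plotkin bound: M ≤ 2·2 = 4.
Given |C| = 2, check: satisfied.
This |C| is below the Plotkin bound.
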